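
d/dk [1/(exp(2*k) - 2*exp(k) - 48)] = 2*(1 - exp(k))*exp(k)/(-exp(2*k) + 2*exp(k) + 48)^2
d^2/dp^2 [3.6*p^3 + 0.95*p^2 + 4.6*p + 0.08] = 21.6*p + 1.9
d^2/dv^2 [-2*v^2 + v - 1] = -4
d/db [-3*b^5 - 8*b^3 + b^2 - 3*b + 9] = -15*b^4 - 24*b^2 + 2*b - 3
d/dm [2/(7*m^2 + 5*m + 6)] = 2*(-14*m - 5)/(7*m^2 + 5*m + 6)^2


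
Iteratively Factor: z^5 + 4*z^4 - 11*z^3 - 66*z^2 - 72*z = (z + 3)*(z^4 + z^3 - 14*z^2 - 24*z) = (z + 3)^2*(z^3 - 2*z^2 - 8*z) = (z + 2)*(z + 3)^2*(z^2 - 4*z) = z*(z + 2)*(z + 3)^2*(z - 4)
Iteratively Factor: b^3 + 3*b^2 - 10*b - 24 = (b - 3)*(b^2 + 6*b + 8) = (b - 3)*(b + 4)*(b + 2)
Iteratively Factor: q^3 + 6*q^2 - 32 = (q + 4)*(q^2 + 2*q - 8) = (q + 4)^2*(q - 2)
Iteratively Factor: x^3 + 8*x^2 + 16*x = (x + 4)*(x^2 + 4*x) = (x + 4)^2*(x)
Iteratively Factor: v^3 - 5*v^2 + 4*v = (v - 4)*(v^2 - v) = v*(v - 4)*(v - 1)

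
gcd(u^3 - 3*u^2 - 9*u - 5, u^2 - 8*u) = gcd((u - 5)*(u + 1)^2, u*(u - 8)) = 1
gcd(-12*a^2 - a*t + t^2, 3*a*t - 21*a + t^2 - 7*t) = 3*a + t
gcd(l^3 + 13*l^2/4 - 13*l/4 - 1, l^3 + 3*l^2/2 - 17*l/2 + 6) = l^2 + 3*l - 4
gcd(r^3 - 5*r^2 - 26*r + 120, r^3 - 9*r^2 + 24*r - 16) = r - 4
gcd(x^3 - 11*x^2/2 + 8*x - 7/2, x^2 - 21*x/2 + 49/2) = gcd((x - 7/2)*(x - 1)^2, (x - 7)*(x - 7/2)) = x - 7/2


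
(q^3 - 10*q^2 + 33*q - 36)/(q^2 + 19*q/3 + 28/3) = 3*(q^3 - 10*q^2 + 33*q - 36)/(3*q^2 + 19*q + 28)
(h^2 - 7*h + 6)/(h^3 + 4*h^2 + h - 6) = (h - 6)/(h^2 + 5*h + 6)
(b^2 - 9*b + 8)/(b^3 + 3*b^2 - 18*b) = (b^2 - 9*b + 8)/(b*(b^2 + 3*b - 18))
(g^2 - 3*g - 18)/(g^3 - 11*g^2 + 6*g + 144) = 1/(g - 8)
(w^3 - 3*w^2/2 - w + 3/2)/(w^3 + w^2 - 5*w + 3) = (2*w^2 - w - 3)/(2*(w^2 + 2*w - 3))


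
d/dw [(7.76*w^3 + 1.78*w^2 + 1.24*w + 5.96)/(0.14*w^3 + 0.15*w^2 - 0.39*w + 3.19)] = (0.914800000000001*w^4 - 6.4*w^3 + 70.8798*w^2 + 9.5684*w + 6.28)/(0.0196*w^6 + 0.042*w^5 - 0.0867*w^4 + 0.7762*w^3 + 1.1091*w^2 - 2.4882*w + 10.1761)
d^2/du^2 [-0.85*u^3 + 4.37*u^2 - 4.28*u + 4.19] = 8.74 - 5.1*u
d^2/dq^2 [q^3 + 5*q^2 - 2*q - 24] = 6*q + 10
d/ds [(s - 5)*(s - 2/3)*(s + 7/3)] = 3*s^2 - 20*s/3 - 89/9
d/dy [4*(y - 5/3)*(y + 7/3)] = 8*y + 8/3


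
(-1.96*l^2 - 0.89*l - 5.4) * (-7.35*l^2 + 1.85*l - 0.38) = 14.406*l^4 + 2.9155*l^3 + 38.7883*l^2 - 9.6518*l + 2.052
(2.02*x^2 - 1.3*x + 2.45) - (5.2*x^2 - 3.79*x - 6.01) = -3.18*x^2 + 2.49*x + 8.46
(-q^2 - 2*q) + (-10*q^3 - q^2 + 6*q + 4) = -10*q^3 - 2*q^2 + 4*q + 4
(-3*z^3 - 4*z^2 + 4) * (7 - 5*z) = 15*z^4 - z^3 - 28*z^2 - 20*z + 28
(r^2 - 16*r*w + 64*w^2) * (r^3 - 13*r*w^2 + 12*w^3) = r^5 - 16*r^4*w + 51*r^3*w^2 + 220*r^2*w^3 - 1024*r*w^4 + 768*w^5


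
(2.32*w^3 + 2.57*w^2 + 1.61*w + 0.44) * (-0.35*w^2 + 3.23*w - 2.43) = -0.812*w^5 + 6.5941*w^4 + 2.1*w^3 - 1.1988*w^2 - 2.4911*w - 1.0692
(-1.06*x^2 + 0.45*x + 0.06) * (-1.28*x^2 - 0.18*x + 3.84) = 1.3568*x^4 - 0.3852*x^3 - 4.2282*x^2 + 1.7172*x + 0.2304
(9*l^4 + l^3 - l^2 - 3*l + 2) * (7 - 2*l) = -18*l^5 + 61*l^4 + 9*l^3 - l^2 - 25*l + 14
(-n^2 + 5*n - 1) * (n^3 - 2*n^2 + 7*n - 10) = -n^5 + 7*n^4 - 18*n^3 + 47*n^2 - 57*n + 10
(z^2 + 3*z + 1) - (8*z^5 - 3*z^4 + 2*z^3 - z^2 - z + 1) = -8*z^5 + 3*z^4 - 2*z^3 + 2*z^2 + 4*z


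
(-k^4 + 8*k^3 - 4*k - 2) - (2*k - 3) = -k^4 + 8*k^3 - 6*k + 1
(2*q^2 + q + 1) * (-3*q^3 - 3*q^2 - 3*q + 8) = -6*q^5 - 9*q^4 - 12*q^3 + 10*q^2 + 5*q + 8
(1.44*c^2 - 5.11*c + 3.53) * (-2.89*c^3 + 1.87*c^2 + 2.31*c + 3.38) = -4.1616*c^5 + 17.4607*c^4 - 16.431*c^3 - 0.335800000000003*c^2 - 9.1175*c + 11.9314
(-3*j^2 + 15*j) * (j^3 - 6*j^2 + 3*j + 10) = -3*j^5 + 33*j^4 - 99*j^3 + 15*j^2 + 150*j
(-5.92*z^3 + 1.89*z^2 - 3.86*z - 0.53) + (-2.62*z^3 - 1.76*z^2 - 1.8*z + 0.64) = -8.54*z^3 + 0.13*z^2 - 5.66*z + 0.11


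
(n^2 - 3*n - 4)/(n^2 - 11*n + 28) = (n + 1)/(n - 7)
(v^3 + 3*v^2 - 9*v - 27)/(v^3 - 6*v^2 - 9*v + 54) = (v + 3)/(v - 6)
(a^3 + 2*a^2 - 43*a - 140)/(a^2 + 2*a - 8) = (a^2 - 2*a - 35)/(a - 2)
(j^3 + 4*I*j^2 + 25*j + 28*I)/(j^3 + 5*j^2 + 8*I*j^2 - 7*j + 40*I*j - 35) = (j - 4*I)/(j + 5)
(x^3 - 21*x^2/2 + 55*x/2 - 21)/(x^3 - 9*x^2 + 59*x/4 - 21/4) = 2*(x - 2)/(2*x - 1)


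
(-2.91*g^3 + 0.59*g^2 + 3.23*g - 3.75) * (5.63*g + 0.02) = -16.3833*g^4 + 3.2635*g^3 + 18.1967*g^2 - 21.0479*g - 0.075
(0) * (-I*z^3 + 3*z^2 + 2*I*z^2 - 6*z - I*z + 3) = 0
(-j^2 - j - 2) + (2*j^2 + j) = j^2 - 2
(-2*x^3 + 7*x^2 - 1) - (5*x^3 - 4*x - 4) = -7*x^3 + 7*x^2 + 4*x + 3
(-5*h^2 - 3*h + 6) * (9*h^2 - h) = -45*h^4 - 22*h^3 + 57*h^2 - 6*h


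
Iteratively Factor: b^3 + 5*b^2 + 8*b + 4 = (b + 2)*(b^2 + 3*b + 2) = (b + 2)^2*(b + 1)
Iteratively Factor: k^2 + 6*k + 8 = (k + 4)*(k + 2)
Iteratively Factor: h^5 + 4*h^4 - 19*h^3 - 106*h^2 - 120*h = (h - 5)*(h^4 + 9*h^3 + 26*h^2 + 24*h) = (h - 5)*(h + 3)*(h^3 + 6*h^2 + 8*h) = (h - 5)*(h + 2)*(h + 3)*(h^2 + 4*h) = h*(h - 5)*(h + 2)*(h + 3)*(h + 4)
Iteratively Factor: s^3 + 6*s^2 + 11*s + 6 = (s + 1)*(s^2 + 5*s + 6) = (s + 1)*(s + 3)*(s + 2)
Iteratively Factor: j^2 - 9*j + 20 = (j - 4)*(j - 5)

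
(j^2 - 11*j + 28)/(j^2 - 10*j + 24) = (j - 7)/(j - 6)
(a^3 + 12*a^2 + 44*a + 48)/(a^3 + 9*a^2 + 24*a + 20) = (a^2 + 10*a + 24)/(a^2 + 7*a + 10)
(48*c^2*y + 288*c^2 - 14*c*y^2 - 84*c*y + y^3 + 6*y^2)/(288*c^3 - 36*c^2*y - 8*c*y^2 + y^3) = (y + 6)/(6*c + y)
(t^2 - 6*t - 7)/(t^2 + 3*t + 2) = (t - 7)/(t + 2)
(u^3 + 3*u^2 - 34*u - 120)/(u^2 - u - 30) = u + 4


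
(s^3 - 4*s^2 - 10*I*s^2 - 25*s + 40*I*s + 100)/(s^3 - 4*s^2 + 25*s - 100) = (s - 5*I)/(s + 5*I)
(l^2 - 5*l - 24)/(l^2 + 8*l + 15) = (l - 8)/(l + 5)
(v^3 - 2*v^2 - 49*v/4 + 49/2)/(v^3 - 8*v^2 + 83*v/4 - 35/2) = (2*v + 7)/(2*v - 5)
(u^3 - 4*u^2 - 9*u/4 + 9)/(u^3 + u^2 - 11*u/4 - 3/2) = (2*u^2 - 5*u - 12)/(2*u^2 + 5*u + 2)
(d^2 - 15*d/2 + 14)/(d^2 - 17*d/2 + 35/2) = (d - 4)/(d - 5)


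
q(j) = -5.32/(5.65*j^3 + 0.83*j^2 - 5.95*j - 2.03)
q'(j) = -5.32*(-16.95*j^2 - 1.66*j + 5.95)/(5.65*j^3 + 0.83*j^2 - 5.95*j - 2.03)^2 = (90.174*j^2 + 8.8312*j - 31.654)/(5.65*j^3 + 0.83*j^2 - 5.95*j - 2.03)^2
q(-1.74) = 0.28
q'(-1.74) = 0.63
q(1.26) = -1.72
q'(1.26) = 12.82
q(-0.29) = 14.28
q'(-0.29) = -191.93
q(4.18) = -0.01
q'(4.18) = 0.01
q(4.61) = -0.01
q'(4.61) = 0.01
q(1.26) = -1.72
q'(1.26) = 12.82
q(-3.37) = 0.03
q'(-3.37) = 0.03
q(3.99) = -0.02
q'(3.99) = 0.01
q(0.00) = 2.62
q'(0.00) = -7.68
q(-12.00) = 0.00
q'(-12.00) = 0.00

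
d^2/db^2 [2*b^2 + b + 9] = 4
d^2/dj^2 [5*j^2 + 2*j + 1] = 10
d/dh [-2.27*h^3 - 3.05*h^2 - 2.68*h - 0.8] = -6.81*h^2 - 6.1*h - 2.68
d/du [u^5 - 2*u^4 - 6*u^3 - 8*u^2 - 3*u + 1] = 5*u^4 - 8*u^3 - 18*u^2 - 16*u - 3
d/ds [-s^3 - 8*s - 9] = -3*s^2 - 8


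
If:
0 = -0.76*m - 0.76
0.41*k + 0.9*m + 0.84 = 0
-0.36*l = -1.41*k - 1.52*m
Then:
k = 0.15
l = -3.65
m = -1.00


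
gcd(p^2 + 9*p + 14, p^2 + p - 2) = p + 2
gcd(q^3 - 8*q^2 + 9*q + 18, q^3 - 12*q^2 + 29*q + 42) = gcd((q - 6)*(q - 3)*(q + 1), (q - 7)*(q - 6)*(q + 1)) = q^2 - 5*q - 6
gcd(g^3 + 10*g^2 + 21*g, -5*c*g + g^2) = g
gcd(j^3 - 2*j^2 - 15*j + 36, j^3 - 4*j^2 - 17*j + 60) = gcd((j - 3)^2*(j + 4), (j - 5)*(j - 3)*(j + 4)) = j^2 + j - 12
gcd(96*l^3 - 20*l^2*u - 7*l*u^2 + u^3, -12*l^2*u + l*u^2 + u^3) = -12*l^2 + l*u + u^2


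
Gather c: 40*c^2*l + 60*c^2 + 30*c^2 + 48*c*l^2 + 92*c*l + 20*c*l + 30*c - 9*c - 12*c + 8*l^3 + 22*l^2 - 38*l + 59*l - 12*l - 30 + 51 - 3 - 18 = c^2*(40*l + 90) + c*(48*l^2 + 112*l + 9) + 8*l^3 + 22*l^2 + 9*l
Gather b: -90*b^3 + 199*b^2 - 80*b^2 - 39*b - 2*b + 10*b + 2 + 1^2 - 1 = -90*b^3 + 119*b^2 - 31*b + 2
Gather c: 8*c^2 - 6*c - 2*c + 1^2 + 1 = 8*c^2 - 8*c + 2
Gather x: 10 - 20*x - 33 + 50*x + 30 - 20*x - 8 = 10*x - 1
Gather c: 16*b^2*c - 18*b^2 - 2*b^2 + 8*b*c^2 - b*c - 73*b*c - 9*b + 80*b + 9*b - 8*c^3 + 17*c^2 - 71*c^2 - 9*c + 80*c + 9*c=-20*b^2 + 80*b - 8*c^3 + c^2*(8*b - 54) + c*(16*b^2 - 74*b + 80)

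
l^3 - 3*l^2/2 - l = l*(l - 2)*(l + 1/2)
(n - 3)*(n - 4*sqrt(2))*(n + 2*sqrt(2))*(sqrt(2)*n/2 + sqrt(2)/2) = sqrt(2)*n^4/2 - 2*n^3 - sqrt(2)*n^3 - 19*sqrt(2)*n^2/2 + 4*n^2 + 6*n + 16*sqrt(2)*n + 24*sqrt(2)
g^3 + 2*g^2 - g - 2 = (g - 1)*(g + 1)*(g + 2)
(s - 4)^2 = s^2 - 8*s + 16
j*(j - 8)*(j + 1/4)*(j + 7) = j^4 - 3*j^3/4 - 225*j^2/4 - 14*j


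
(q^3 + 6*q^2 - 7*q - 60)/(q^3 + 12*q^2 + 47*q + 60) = (q - 3)/(q + 3)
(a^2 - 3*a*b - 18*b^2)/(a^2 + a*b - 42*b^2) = (a + 3*b)/(a + 7*b)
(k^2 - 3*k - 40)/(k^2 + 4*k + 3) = (k^2 - 3*k - 40)/(k^2 + 4*k + 3)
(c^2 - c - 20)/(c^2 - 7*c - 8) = (-c^2 + c + 20)/(-c^2 + 7*c + 8)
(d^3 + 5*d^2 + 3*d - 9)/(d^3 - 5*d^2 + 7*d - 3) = (d^2 + 6*d + 9)/(d^2 - 4*d + 3)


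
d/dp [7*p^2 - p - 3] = 14*p - 1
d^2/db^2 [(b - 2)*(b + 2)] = 2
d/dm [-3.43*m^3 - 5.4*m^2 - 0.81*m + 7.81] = -10.29*m^2 - 10.8*m - 0.81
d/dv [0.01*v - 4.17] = 0.0100000000000000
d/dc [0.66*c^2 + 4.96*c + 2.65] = 1.32*c + 4.96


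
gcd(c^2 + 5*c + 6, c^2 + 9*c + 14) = c + 2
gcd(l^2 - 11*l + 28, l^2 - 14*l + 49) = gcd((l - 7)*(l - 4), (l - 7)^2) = l - 7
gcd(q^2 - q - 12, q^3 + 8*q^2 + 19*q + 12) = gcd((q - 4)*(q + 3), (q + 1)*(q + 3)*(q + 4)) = q + 3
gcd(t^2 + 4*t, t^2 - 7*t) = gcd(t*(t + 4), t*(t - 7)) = t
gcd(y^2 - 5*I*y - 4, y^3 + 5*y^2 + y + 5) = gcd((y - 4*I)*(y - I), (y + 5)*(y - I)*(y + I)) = y - I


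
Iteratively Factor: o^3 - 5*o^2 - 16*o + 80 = (o + 4)*(o^2 - 9*o + 20) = (o - 5)*(o + 4)*(o - 4)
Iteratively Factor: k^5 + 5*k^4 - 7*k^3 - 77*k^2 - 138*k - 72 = (k - 4)*(k^4 + 9*k^3 + 29*k^2 + 39*k + 18) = (k - 4)*(k + 3)*(k^3 + 6*k^2 + 11*k + 6) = (k - 4)*(k + 1)*(k + 3)*(k^2 + 5*k + 6) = (k - 4)*(k + 1)*(k + 3)^2*(k + 2)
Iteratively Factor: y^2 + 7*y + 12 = (y + 4)*(y + 3)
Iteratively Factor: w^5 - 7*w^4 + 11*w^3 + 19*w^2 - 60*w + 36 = (w + 2)*(w^4 - 9*w^3 + 29*w^2 - 39*w + 18) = (w - 3)*(w + 2)*(w^3 - 6*w^2 + 11*w - 6) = (w - 3)*(w - 1)*(w + 2)*(w^2 - 5*w + 6) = (w - 3)*(w - 2)*(w - 1)*(w + 2)*(w - 3)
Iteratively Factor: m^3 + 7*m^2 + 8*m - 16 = (m + 4)*(m^2 + 3*m - 4) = (m + 4)^2*(m - 1)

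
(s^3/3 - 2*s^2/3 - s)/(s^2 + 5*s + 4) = s*(s - 3)/(3*(s + 4))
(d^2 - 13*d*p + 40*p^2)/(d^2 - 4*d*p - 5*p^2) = (d - 8*p)/(d + p)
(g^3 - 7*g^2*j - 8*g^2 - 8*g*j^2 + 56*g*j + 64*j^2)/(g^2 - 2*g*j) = (g^3 - 7*g^2*j - 8*g^2 - 8*g*j^2 + 56*g*j + 64*j^2)/(g*(g - 2*j))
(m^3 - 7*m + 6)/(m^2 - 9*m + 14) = (m^2 + 2*m - 3)/(m - 7)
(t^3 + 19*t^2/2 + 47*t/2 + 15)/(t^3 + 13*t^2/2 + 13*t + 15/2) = (t + 6)/(t + 3)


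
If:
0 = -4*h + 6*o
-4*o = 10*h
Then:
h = 0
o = 0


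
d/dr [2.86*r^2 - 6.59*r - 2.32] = 5.72*r - 6.59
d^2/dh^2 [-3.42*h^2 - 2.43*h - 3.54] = -6.84000000000000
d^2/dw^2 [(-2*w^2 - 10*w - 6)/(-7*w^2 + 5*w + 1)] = 8*(140*w^3 + 231*w^2 - 105*w + 36)/(343*w^6 - 735*w^5 + 378*w^4 + 85*w^3 - 54*w^2 - 15*w - 1)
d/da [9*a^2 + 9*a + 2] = 18*a + 9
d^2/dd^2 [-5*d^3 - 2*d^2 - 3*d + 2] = -30*d - 4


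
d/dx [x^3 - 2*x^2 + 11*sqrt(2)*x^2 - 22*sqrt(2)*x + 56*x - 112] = 3*x^2 - 4*x + 22*sqrt(2)*x - 22*sqrt(2) + 56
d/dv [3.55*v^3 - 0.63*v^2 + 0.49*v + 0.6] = 10.65*v^2 - 1.26*v + 0.49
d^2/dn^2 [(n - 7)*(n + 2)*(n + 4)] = 6*n - 2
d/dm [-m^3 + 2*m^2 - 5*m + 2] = -3*m^2 + 4*m - 5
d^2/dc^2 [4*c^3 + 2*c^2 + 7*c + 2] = 24*c + 4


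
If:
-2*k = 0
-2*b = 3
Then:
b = -3/2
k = 0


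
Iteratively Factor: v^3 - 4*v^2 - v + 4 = (v - 4)*(v^2 - 1) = (v - 4)*(v + 1)*(v - 1)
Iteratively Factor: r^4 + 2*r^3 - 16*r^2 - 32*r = (r - 4)*(r^3 + 6*r^2 + 8*r) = (r - 4)*(r + 4)*(r^2 + 2*r) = r*(r - 4)*(r + 4)*(r + 2)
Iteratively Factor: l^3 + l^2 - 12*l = (l - 3)*(l^2 + 4*l) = l*(l - 3)*(l + 4)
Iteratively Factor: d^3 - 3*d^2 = (d)*(d^2 - 3*d) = d*(d - 3)*(d)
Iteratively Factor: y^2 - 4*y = (y - 4)*(y)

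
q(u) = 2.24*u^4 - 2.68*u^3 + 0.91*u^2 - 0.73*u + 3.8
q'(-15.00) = -32077.03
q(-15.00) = 122664.50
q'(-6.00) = -2236.45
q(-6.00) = 3522.86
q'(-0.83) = -12.90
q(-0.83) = 7.63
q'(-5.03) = -1353.59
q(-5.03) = 1805.47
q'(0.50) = -0.71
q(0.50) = 3.47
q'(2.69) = 120.39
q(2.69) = 73.54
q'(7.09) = 2801.37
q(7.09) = 4749.43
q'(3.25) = 227.84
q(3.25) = 168.95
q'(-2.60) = -217.29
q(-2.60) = 161.32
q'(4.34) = 588.18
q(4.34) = 593.40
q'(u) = 8.96*u^3 - 8.04*u^2 + 1.82*u - 0.73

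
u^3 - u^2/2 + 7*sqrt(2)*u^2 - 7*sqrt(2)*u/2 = u*(u - 1/2)*(u + 7*sqrt(2))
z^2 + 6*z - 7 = (z - 1)*(z + 7)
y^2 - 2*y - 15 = (y - 5)*(y + 3)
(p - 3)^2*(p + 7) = p^3 + p^2 - 33*p + 63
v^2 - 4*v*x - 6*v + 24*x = (v - 6)*(v - 4*x)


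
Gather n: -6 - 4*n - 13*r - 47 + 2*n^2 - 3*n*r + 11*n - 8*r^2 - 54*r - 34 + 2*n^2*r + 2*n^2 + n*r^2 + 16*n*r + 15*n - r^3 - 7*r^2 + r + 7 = n^2*(2*r + 4) + n*(r^2 + 13*r + 22) - r^3 - 15*r^2 - 66*r - 80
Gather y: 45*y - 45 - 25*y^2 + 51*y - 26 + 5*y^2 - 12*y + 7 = -20*y^2 + 84*y - 64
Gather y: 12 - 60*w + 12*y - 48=-60*w + 12*y - 36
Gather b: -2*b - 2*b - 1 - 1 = -4*b - 2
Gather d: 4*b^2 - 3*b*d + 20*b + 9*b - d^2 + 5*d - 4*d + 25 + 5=4*b^2 + 29*b - d^2 + d*(1 - 3*b) + 30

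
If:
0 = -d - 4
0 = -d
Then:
No Solution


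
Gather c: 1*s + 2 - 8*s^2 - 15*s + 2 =-8*s^2 - 14*s + 4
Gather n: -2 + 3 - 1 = 0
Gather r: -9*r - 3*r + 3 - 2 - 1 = -12*r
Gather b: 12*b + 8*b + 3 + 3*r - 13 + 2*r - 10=20*b + 5*r - 20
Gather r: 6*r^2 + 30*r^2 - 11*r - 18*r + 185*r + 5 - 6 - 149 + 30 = 36*r^2 + 156*r - 120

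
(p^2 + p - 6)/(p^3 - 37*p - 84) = (p - 2)/(p^2 - 3*p - 28)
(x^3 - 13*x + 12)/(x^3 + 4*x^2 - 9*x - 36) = (x - 1)/(x + 3)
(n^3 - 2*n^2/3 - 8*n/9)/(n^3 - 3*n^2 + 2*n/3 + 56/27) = 3*n/(3*n - 7)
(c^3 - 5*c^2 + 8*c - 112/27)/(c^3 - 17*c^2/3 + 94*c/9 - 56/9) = (c - 4/3)/(c - 2)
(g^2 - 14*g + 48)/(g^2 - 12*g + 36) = (g - 8)/(g - 6)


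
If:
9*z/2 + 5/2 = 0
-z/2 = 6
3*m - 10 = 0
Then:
No Solution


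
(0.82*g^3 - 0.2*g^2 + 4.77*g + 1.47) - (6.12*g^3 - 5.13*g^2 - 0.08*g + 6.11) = -5.3*g^3 + 4.93*g^2 + 4.85*g - 4.64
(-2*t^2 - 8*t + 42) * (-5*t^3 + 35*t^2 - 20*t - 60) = 10*t^5 - 30*t^4 - 450*t^3 + 1750*t^2 - 360*t - 2520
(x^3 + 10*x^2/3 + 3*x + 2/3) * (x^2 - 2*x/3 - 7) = x^5 + 8*x^4/3 - 56*x^3/9 - 74*x^2/3 - 193*x/9 - 14/3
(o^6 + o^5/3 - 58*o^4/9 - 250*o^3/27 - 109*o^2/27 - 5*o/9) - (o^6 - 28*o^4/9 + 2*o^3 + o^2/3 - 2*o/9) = o^5/3 - 10*o^4/3 - 304*o^3/27 - 118*o^2/27 - o/3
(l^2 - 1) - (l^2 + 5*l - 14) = 13 - 5*l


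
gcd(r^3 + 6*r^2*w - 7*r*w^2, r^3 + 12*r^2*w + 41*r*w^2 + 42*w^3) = r + 7*w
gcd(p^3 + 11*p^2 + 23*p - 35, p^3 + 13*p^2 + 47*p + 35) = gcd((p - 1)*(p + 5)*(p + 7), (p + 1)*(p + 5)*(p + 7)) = p^2 + 12*p + 35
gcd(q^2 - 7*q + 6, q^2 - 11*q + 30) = q - 6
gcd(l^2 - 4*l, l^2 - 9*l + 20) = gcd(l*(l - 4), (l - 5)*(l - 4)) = l - 4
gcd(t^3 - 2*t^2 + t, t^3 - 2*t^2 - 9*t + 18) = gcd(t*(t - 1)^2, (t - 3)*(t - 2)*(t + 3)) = 1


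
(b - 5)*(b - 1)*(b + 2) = b^3 - 4*b^2 - 7*b + 10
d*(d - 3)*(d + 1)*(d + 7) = d^4 + 5*d^3 - 17*d^2 - 21*d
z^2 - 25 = (z - 5)*(z + 5)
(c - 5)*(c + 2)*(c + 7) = c^3 + 4*c^2 - 31*c - 70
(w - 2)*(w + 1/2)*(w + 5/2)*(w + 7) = w^4 + 8*w^3 + 9*w^2/4 - 143*w/4 - 35/2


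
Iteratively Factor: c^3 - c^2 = (c - 1)*(c^2) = c*(c - 1)*(c)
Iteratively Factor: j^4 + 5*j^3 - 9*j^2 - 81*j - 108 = (j + 3)*(j^3 + 2*j^2 - 15*j - 36) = (j - 4)*(j + 3)*(j^2 + 6*j + 9) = (j - 4)*(j + 3)^2*(j + 3)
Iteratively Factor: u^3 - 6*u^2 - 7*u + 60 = (u + 3)*(u^2 - 9*u + 20) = (u - 4)*(u + 3)*(u - 5)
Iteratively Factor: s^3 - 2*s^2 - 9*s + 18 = (s + 3)*(s^2 - 5*s + 6) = (s - 3)*(s + 3)*(s - 2)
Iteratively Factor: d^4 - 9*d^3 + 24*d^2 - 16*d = (d)*(d^3 - 9*d^2 + 24*d - 16) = d*(d - 4)*(d^2 - 5*d + 4) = d*(d - 4)*(d - 1)*(d - 4)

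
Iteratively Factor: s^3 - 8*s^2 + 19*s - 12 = (s - 1)*(s^2 - 7*s + 12) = (s - 3)*(s - 1)*(s - 4)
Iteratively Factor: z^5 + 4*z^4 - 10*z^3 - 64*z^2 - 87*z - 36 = (z + 1)*(z^4 + 3*z^3 - 13*z^2 - 51*z - 36) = (z + 1)^2*(z^3 + 2*z^2 - 15*z - 36) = (z - 4)*(z + 1)^2*(z^2 + 6*z + 9) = (z - 4)*(z + 1)^2*(z + 3)*(z + 3)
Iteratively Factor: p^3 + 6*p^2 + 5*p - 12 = (p + 4)*(p^2 + 2*p - 3) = (p - 1)*(p + 4)*(p + 3)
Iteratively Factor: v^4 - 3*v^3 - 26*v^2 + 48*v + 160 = (v + 2)*(v^3 - 5*v^2 - 16*v + 80) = (v + 2)*(v + 4)*(v^2 - 9*v + 20) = (v - 5)*(v + 2)*(v + 4)*(v - 4)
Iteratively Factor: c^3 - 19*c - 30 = (c + 3)*(c^2 - 3*c - 10) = (c + 2)*(c + 3)*(c - 5)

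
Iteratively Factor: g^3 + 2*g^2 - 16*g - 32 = (g + 2)*(g^2 - 16) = (g + 2)*(g + 4)*(g - 4)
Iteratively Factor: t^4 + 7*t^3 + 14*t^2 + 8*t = (t + 4)*(t^3 + 3*t^2 + 2*t) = (t + 2)*(t + 4)*(t^2 + t) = (t + 1)*(t + 2)*(t + 4)*(t)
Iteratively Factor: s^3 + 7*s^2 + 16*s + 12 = (s + 2)*(s^2 + 5*s + 6) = (s + 2)*(s + 3)*(s + 2)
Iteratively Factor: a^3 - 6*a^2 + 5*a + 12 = (a + 1)*(a^2 - 7*a + 12) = (a - 4)*(a + 1)*(a - 3)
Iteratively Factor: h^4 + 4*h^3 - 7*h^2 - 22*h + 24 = (h - 2)*(h^3 + 6*h^2 + 5*h - 12) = (h - 2)*(h + 3)*(h^2 + 3*h - 4) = (h - 2)*(h + 3)*(h + 4)*(h - 1)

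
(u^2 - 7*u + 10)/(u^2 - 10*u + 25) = (u - 2)/(u - 5)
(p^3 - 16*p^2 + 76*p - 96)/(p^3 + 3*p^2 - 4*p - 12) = (p^2 - 14*p + 48)/(p^2 + 5*p + 6)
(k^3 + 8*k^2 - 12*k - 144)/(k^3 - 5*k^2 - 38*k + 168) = (k + 6)/(k - 7)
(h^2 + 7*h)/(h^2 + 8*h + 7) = h/(h + 1)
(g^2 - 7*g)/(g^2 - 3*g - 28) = g/(g + 4)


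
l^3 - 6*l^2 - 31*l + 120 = (l - 8)*(l - 3)*(l + 5)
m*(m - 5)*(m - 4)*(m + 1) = m^4 - 8*m^3 + 11*m^2 + 20*m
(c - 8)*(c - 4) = c^2 - 12*c + 32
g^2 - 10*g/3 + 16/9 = (g - 8/3)*(g - 2/3)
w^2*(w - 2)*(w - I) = w^4 - 2*w^3 - I*w^3 + 2*I*w^2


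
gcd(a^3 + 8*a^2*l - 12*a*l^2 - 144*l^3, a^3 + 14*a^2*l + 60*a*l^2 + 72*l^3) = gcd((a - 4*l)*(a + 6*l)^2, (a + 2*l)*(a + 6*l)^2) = a^2 + 12*a*l + 36*l^2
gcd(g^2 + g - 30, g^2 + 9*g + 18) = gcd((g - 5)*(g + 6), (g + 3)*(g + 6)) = g + 6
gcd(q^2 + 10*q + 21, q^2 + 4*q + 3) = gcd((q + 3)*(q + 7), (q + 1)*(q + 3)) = q + 3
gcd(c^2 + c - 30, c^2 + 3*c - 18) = c + 6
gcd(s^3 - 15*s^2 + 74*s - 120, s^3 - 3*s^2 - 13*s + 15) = s - 5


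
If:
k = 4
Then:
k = 4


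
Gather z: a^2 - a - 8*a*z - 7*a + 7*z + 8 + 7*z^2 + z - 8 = a^2 - 8*a + 7*z^2 + z*(8 - 8*a)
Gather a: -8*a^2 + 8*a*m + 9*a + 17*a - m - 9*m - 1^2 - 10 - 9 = -8*a^2 + a*(8*m + 26) - 10*m - 20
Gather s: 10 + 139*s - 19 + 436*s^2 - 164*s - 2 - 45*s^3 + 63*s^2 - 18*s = -45*s^3 + 499*s^2 - 43*s - 11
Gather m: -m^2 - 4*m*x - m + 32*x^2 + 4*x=-m^2 + m*(-4*x - 1) + 32*x^2 + 4*x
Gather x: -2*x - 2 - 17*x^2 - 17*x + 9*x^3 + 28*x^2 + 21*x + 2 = 9*x^3 + 11*x^2 + 2*x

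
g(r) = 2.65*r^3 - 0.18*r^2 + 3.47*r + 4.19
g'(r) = 7.95*r^2 - 0.36*r + 3.47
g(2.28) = 42.57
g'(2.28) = 43.98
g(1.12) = 11.57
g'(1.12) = 13.04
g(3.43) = 120.91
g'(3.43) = 95.77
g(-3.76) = -152.27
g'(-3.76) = 117.22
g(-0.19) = 3.51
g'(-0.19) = 3.83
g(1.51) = 18.14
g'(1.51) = 21.05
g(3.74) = 153.28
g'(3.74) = 113.33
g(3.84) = 164.91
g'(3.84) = 119.32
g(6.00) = 590.93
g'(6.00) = 287.51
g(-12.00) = -4642.57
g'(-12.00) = 1152.59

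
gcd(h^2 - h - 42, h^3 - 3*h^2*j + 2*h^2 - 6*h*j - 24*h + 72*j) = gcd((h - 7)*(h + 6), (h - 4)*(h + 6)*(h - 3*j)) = h + 6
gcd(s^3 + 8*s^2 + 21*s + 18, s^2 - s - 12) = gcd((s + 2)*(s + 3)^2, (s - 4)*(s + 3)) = s + 3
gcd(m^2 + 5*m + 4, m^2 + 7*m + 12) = m + 4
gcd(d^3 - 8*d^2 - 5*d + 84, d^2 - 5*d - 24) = d + 3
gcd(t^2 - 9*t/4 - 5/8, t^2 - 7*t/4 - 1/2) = t + 1/4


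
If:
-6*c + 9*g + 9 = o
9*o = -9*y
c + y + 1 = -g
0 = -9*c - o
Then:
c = 0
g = -1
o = 0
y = 0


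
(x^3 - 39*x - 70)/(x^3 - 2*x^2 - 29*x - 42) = (x + 5)/(x + 3)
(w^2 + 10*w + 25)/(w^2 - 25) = (w + 5)/(w - 5)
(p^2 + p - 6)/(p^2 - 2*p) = (p + 3)/p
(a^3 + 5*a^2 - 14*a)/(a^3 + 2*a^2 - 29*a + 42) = a/(a - 3)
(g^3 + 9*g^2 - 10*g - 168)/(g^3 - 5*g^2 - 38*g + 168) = (g + 7)/(g - 7)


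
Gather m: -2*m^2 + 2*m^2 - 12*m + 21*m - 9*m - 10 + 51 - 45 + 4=0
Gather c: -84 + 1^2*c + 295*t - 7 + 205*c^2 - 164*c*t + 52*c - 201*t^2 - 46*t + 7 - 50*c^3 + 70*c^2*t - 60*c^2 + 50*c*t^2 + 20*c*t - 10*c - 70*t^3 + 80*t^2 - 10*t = -50*c^3 + c^2*(70*t + 145) + c*(50*t^2 - 144*t + 43) - 70*t^3 - 121*t^2 + 239*t - 84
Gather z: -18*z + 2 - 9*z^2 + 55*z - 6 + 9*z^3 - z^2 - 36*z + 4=9*z^3 - 10*z^2 + z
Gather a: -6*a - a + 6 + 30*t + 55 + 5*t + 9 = -7*a + 35*t + 70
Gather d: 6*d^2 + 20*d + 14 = 6*d^2 + 20*d + 14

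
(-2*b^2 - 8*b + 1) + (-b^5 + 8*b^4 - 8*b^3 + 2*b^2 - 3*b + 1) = -b^5 + 8*b^4 - 8*b^3 - 11*b + 2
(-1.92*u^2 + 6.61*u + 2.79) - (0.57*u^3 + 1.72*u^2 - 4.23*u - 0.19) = -0.57*u^3 - 3.64*u^2 + 10.84*u + 2.98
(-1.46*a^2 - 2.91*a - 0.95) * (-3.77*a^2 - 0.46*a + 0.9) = 5.5042*a^4 + 11.6423*a^3 + 3.6061*a^2 - 2.182*a - 0.855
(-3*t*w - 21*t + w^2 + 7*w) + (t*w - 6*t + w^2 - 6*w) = -2*t*w - 27*t + 2*w^2 + w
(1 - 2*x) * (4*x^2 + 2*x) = -8*x^3 + 2*x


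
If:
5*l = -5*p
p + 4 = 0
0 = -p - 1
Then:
No Solution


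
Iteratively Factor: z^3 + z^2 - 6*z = (z - 2)*(z^2 + 3*z) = (z - 2)*(z + 3)*(z)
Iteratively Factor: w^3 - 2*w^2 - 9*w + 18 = (w + 3)*(w^2 - 5*w + 6) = (w - 3)*(w + 3)*(w - 2)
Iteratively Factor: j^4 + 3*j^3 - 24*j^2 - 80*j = (j + 4)*(j^3 - j^2 - 20*j) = j*(j + 4)*(j^2 - j - 20) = j*(j + 4)^2*(j - 5)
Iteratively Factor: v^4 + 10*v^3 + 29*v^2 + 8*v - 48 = (v - 1)*(v^3 + 11*v^2 + 40*v + 48) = (v - 1)*(v + 4)*(v^2 + 7*v + 12) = (v - 1)*(v + 4)^2*(v + 3)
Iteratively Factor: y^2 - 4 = (y + 2)*(y - 2)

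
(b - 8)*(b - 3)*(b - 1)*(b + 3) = b^4 - 9*b^3 - b^2 + 81*b - 72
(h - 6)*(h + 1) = h^2 - 5*h - 6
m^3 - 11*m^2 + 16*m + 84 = (m - 7)*(m - 6)*(m + 2)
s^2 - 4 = (s - 2)*(s + 2)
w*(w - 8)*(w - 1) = w^3 - 9*w^2 + 8*w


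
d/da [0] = 0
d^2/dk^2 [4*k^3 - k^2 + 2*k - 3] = 24*k - 2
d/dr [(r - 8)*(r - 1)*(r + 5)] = 3*r^2 - 8*r - 37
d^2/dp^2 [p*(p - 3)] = 2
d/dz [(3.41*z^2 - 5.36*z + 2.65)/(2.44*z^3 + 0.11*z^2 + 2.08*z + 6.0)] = (-8.3204*z^4 + 26.1568*z^3 - 11.7156*z^2 + 40.337*z - 37.672)/(5.9536*z^6 + 0.5368*z^5 + 10.1625*z^4 + 29.7376*z^3 + 5.6464*z^2 + 24.96*z + 36.0)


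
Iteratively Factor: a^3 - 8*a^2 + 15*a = (a)*(a^2 - 8*a + 15) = a*(a - 3)*(a - 5)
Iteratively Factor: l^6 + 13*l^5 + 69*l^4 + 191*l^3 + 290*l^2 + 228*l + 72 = (l + 3)*(l^5 + 10*l^4 + 39*l^3 + 74*l^2 + 68*l + 24) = (l + 2)*(l + 3)*(l^4 + 8*l^3 + 23*l^2 + 28*l + 12) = (l + 2)*(l + 3)^2*(l^3 + 5*l^2 + 8*l + 4) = (l + 2)^2*(l + 3)^2*(l^2 + 3*l + 2) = (l + 1)*(l + 2)^2*(l + 3)^2*(l + 2)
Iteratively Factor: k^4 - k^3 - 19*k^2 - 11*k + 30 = (k + 2)*(k^3 - 3*k^2 - 13*k + 15) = (k + 2)*(k + 3)*(k^2 - 6*k + 5) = (k - 5)*(k + 2)*(k + 3)*(k - 1)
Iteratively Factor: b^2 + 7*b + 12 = (b + 4)*(b + 3)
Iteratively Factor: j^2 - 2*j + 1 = (j - 1)*(j - 1)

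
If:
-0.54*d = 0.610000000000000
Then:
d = -1.13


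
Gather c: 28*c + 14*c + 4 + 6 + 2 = 42*c + 12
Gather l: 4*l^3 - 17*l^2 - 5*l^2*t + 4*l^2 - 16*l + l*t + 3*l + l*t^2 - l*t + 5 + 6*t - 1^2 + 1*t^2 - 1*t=4*l^3 + l^2*(-5*t - 13) + l*(t^2 - 13) + t^2 + 5*t + 4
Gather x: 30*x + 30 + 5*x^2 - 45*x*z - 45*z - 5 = 5*x^2 + x*(30 - 45*z) - 45*z + 25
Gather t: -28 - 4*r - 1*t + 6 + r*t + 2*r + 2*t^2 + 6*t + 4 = -2*r + 2*t^2 + t*(r + 5) - 18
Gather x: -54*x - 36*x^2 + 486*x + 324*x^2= 288*x^2 + 432*x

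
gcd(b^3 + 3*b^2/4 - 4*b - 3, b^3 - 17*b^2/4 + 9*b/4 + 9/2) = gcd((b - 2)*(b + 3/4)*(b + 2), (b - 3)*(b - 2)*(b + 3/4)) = b^2 - 5*b/4 - 3/2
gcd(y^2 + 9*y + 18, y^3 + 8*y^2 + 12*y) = y + 6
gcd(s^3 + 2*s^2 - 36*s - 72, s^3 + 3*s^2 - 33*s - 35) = 1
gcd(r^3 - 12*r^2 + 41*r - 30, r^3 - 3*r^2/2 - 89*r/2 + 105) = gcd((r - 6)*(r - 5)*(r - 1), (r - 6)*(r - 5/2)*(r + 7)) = r - 6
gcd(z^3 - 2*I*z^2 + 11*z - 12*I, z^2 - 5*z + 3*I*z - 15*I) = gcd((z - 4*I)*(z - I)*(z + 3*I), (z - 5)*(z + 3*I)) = z + 3*I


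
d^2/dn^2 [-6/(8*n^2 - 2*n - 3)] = 48*(-16*n^2 + 4*n + (8*n - 1)^2 + 6)/(-8*n^2 + 2*n + 3)^3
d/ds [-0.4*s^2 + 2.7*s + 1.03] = 2.7 - 0.8*s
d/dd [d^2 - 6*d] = 2*d - 6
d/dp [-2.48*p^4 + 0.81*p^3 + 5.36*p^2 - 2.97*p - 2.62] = -9.92*p^3 + 2.43*p^2 + 10.72*p - 2.97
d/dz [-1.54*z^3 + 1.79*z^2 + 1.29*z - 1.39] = -4.62*z^2 + 3.58*z + 1.29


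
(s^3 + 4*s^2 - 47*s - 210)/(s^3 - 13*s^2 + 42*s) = (s^2 + 11*s + 30)/(s*(s - 6))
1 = 1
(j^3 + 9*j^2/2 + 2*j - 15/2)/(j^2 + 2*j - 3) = j + 5/2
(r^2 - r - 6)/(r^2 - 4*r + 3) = (r + 2)/(r - 1)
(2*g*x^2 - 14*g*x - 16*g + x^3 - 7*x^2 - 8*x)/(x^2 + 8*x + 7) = (2*g*x - 16*g + x^2 - 8*x)/(x + 7)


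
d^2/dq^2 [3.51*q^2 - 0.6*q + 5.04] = 7.02000000000000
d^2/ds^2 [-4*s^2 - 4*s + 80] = -8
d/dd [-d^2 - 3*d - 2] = -2*d - 3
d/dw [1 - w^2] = -2*w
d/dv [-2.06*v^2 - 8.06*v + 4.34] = -4.12*v - 8.06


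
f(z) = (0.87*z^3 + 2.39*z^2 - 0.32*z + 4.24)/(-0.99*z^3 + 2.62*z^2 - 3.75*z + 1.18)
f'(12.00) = 0.04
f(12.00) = -1.34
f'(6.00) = 0.24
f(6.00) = -1.96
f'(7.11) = 0.15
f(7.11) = -1.75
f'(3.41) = 0.94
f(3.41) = -3.21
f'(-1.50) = 0.41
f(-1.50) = 0.45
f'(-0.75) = 1.06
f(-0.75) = 0.93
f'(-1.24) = 0.52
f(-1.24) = 0.57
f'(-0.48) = 1.93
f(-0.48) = 1.31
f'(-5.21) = 0.09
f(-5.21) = -0.23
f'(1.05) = 3.69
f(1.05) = -7.43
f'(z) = (2.61*z^2 + 4.78*z - 0.32)/(-0.99*z^3 + 2.62*z^2 - 3.75*z + 1.18) + (2.97*z^2 - 5.24*z + 3.75)*(0.87*z^3 + 2.39*z^2 - 0.32*z + 4.24)/(-0.99*z^3 + 2.62*z^2 - 3.75*z + 1.18)^2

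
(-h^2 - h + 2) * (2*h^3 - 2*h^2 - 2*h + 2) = -2*h^5 + 8*h^3 - 4*h^2 - 6*h + 4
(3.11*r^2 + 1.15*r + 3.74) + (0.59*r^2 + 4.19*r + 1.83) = 3.7*r^2 + 5.34*r + 5.57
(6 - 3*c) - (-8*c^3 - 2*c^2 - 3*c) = 8*c^3 + 2*c^2 + 6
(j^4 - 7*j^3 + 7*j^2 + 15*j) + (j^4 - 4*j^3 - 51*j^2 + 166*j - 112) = 2*j^4 - 11*j^3 - 44*j^2 + 181*j - 112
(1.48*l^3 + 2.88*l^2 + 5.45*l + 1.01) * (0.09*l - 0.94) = 0.1332*l^4 - 1.132*l^3 - 2.2167*l^2 - 5.0321*l - 0.9494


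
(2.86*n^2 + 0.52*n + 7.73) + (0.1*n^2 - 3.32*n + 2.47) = 2.96*n^2 - 2.8*n + 10.2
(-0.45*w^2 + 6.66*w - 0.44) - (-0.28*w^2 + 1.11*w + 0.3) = -0.17*w^2 + 5.55*w - 0.74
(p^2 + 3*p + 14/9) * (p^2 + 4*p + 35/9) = p^4 + 7*p^3 + 157*p^2/9 + 161*p/9 + 490/81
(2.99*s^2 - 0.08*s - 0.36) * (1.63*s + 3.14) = 4.8737*s^3 + 9.2582*s^2 - 0.838*s - 1.1304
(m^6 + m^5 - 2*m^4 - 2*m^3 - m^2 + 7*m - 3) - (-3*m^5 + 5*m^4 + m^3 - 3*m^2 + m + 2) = m^6 + 4*m^5 - 7*m^4 - 3*m^3 + 2*m^2 + 6*m - 5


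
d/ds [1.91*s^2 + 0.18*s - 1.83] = 3.82*s + 0.18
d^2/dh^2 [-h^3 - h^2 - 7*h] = -6*h - 2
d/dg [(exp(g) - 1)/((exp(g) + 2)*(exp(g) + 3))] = (-exp(2*g) + 2*exp(g) + 11)*exp(g)/(exp(4*g) + 10*exp(3*g) + 37*exp(2*g) + 60*exp(g) + 36)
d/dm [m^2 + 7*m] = 2*m + 7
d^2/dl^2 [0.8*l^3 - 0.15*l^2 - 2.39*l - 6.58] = 4.8*l - 0.3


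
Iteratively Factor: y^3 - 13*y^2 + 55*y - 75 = (y - 5)*(y^2 - 8*y + 15) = (y - 5)*(y - 3)*(y - 5)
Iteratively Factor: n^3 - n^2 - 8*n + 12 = (n - 2)*(n^2 + n - 6) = (n - 2)^2*(n + 3)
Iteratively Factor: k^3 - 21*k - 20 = (k + 4)*(k^2 - 4*k - 5) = (k + 1)*(k + 4)*(k - 5)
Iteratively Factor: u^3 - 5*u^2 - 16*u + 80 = (u - 4)*(u^2 - u - 20) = (u - 4)*(u + 4)*(u - 5)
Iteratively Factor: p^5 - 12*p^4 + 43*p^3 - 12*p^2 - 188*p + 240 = (p - 3)*(p^4 - 9*p^3 + 16*p^2 + 36*p - 80) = (p - 3)*(p + 2)*(p^3 - 11*p^2 + 38*p - 40) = (p - 3)*(p - 2)*(p + 2)*(p^2 - 9*p + 20) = (p - 4)*(p - 3)*(p - 2)*(p + 2)*(p - 5)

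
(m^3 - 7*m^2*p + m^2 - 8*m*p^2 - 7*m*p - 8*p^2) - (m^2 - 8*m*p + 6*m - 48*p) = m^3 - 7*m^2*p - 8*m*p^2 + m*p - 6*m - 8*p^2 + 48*p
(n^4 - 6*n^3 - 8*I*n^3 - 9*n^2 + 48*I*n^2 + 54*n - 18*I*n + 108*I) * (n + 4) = n^5 - 2*n^4 - 8*I*n^4 - 33*n^3 + 16*I*n^3 + 18*n^2 + 174*I*n^2 + 216*n + 36*I*n + 432*I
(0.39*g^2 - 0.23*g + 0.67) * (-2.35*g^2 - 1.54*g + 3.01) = -0.9165*g^4 - 0.0600999999999999*g^3 - 0.0464000000000002*g^2 - 1.7241*g + 2.0167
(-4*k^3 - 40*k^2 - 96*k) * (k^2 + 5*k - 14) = -4*k^5 - 60*k^4 - 240*k^3 + 80*k^2 + 1344*k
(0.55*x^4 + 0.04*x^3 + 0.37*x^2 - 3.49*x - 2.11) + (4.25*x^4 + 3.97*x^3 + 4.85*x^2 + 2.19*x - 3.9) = 4.8*x^4 + 4.01*x^3 + 5.22*x^2 - 1.3*x - 6.01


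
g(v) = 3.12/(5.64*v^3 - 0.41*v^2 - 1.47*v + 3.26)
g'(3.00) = -0.02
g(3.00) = 0.02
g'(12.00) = -0.00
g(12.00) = 0.00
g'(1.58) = -0.25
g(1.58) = 0.14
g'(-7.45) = -0.00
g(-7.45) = -0.00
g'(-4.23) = -0.01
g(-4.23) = -0.01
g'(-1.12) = -5.17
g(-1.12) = -0.88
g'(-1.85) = -0.19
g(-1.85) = -0.10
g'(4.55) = -0.00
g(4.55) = 0.01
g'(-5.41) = -0.00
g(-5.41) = -0.00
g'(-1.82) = -0.20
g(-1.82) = -0.11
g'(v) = 3.12*(-16.92*v^2 + 0.82*v + 1.47)/(5.64*v^3 - 0.41*v^2 - 1.47*v + 3.26)^2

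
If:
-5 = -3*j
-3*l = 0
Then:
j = 5/3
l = 0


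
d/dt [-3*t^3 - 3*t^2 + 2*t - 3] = -9*t^2 - 6*t + 2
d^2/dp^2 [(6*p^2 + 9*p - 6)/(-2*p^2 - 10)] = 9*(-p^3 + 12*p^2 + 15*p - 20)/(p^6 + 15*p^4 + 75*p^2 + 125)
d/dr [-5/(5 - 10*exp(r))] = -2*exp(r)/(2*exp(r) - 1)^2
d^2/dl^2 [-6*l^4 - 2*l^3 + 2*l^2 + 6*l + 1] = -72*l^2 - 12*l + 4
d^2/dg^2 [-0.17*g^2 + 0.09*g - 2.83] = -0.340000000000000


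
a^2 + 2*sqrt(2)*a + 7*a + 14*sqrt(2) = (a + 7)*(a + 2*sqrt(2))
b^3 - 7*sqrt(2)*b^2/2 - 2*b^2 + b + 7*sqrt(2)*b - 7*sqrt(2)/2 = (b - 1)^2*(b - 7*sqrt(2)/2)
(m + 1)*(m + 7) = m^2 + 8*m + 7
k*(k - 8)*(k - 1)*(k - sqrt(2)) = k^4 - 9*k^3 - sqrt(2)*k^3 + 8*k^2 + 9*sqrt(2)*k^2 - 8*sqrt(2)*k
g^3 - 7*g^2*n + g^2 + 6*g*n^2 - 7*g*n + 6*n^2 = (g + 1)*(g - 6*n)*(g - n)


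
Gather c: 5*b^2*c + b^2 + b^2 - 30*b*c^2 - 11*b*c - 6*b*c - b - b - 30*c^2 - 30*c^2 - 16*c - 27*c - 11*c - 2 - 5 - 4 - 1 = 2*b^2 - 2*b + c^2*(-30*b - 60) + c*(5*b^2 - 17*b - 54) - 12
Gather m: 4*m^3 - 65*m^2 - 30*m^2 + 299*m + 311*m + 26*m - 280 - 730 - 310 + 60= 4*m^3 - 95*m^2 + 636*m - 1260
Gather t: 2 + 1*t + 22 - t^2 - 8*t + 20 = -t^2 - 7*t + 44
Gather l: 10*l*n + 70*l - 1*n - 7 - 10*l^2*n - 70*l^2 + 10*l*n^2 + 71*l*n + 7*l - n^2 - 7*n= l^2*(-10*n - 70) + l*(10*n^2 + 81*n + 77) - n^2 - 8*n - 7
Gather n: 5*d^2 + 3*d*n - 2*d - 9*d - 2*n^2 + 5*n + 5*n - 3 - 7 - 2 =5*d^2 - 11*d - 2*n^2 + n*(3*d + 10) - 12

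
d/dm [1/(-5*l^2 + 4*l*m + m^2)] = 2*(-2*l - m)/(-5*l^2 + 4*l*m + m^2)^2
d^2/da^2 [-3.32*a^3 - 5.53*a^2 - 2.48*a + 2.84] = -19.92*a - 11.06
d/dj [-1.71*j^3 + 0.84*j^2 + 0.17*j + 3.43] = -5.13*j^2 + 1.68*j + 0.17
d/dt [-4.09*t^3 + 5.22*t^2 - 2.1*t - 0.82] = -12.27*t^2 + 10.44*t - 2.1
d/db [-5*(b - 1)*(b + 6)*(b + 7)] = -15*b^2 - 120*b - 145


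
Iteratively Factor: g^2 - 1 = (g + 1)*(g - 1)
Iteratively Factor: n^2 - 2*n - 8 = (n - 4)*(n + 2)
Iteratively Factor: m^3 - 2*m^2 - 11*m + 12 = (m - 1)*(m^2 - m - 12) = (m - 4)*(m - 1)*(m + 3)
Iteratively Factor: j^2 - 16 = (j - 4)*(j + 4)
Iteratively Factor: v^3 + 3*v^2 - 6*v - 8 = (v + 1)*(v^2 + 2*v - 8) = (v - 2)*(v + 1)*(v + 4)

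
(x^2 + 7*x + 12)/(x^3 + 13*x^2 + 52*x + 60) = (x^2 + 7*x + 12)/(x^3 + 13*x^2 + 52*x + 60)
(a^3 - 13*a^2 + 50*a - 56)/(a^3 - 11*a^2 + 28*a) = (a - 2)/a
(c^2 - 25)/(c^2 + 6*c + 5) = (c - 5)/(c + 1)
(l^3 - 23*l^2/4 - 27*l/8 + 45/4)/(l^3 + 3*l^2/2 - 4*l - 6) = (4*l^2 - 29*l + 30)/(4*(l^2 - 4))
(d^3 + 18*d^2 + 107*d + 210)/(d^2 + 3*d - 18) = (d^2 + 12*d + 35)/(d - 3)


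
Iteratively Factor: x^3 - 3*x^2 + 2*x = (x - 1)*(x^2 - 2*x) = (x - 2)*(x - 1)*(x)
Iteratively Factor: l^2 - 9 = (l + 3)*(l - 3)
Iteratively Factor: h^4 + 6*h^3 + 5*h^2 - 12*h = (h + 4)*(h^3 + 2*h^2 - 3*h) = (h + 3)*(h + 4)*(h^2 - h) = h*(h + 3)*(h + 4)*(h - 1)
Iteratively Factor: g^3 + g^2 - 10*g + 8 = (g - 2)*(g^2 + 3*g - 4) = (g - 2)*(g + 4)*(g - 1)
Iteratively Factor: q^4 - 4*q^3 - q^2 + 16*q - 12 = (q - 2)*(q^3 - 2*q^2 - 5*q + 6) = (q - 2)*(q + 2)*(q^2 - 4*q + 3) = (q - 3)*(q - 2)*(q + 2)*(q - 1)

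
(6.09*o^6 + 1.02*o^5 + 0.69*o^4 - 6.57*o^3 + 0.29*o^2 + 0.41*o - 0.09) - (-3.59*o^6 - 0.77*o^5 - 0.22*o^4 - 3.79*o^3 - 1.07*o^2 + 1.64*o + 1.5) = 9.68*o^6 + 1.79*o^5 + 0.91*o^4 - 2.78*o^3 + 1.36*o^2 - 1.23*o - 1.59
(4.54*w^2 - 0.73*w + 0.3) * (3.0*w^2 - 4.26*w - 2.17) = 13.62*w^4 - 21.5304*w^3 - 5.842*w^2 + 0.3061*w - 0.651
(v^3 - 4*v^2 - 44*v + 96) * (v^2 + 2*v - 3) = v^5 - 2*v^4 - 55*v^3 + 20*v^2 + 324*v - 288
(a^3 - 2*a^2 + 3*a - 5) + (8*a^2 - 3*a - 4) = a^3 + 6*a^2 - 9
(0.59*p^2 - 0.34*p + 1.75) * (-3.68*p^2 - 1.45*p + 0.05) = -2.1712*p^4 + 0.3957*p^3 - 5.9175*p^2 - 2.5545*p + 0.0875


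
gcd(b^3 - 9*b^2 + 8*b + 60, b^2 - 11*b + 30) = b^2 - 11*b + 30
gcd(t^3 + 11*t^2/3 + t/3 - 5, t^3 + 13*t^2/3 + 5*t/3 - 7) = t^2 + 2*t - 3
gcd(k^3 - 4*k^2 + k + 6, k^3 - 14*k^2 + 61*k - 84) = k - 3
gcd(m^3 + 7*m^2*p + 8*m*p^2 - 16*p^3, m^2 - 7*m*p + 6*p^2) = -m + p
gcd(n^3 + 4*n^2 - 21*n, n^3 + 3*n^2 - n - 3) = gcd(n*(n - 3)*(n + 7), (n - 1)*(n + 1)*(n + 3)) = 1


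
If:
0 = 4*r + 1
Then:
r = -1/4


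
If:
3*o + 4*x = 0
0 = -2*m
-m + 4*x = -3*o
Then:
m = 0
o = -4*x/3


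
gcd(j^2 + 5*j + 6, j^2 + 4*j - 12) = 1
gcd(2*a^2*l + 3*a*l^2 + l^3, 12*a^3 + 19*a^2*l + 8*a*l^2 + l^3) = a + l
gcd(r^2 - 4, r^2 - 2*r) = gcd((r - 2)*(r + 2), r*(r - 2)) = r - 2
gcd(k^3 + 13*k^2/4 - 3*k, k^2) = k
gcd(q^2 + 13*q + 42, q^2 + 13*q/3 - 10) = q + 6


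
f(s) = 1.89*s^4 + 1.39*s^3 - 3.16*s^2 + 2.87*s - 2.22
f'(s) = 7.56*s^3 + 4.17*s^2 - 6.32*s + 2.87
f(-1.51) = -8.72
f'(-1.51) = -4.11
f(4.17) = 627.08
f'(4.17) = 597.22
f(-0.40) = -3.91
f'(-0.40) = 5.58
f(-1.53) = -8.63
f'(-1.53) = -4.78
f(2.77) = 122.30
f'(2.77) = 178.04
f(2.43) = 71.94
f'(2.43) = 120.61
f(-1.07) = -8.13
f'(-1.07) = 5.15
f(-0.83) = -6.68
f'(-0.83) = 6.67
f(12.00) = 41170.14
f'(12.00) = 13591.19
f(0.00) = -2.22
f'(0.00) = 2.87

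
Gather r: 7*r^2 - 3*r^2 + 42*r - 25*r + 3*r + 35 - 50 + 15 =4*r^2 + 20*r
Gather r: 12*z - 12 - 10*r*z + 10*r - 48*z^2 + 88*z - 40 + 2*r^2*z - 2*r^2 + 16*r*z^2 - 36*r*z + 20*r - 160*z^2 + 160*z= r^2*(2*z - 2) + r*(16*z^2 - 46*z + 30) - 208*z^2 + 260*z - 52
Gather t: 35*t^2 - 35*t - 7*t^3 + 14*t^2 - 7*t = -7*t^3 + 49*t^2 - 42*t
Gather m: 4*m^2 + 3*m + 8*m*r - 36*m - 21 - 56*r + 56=4*m^2 + m*(8*r - 33) - 56*r + 35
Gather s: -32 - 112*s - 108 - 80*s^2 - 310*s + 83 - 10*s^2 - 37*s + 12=-90*s^2 - 459*s - 45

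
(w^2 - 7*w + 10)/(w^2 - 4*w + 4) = (w - 5)/(w - 2)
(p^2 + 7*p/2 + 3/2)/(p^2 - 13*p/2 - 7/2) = (p + 3)/(p - 7)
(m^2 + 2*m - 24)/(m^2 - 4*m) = (m + 6)/m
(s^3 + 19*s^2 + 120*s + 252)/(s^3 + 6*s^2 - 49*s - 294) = (s + 6)/(s - 7)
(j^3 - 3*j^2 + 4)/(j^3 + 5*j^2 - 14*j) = (j^2 - j - 2)/(j*(j + 7))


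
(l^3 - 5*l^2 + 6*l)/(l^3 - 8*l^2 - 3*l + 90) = l*(l^2 - 5*l + 6)/(l^3 - 8*l^2 - 3*l + 90)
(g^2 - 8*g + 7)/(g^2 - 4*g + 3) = (g - 7)/(g - 3)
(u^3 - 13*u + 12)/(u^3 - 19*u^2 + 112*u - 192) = (u^2 + 3*u - 4)/(u^2 - 16*u + 64)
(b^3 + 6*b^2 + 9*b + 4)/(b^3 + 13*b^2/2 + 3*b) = 2*(b^3 + 6*b^2 + 9*b + 4)/(b*(2*b^2 + 13*b + 6))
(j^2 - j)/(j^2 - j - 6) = j*(1 - j)/(-j^2 + j + 6)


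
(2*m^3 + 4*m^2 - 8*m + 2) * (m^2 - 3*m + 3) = 2*m^5 - 2*m^4 - 14*m^3 + 38*m^2 - 30*m + 6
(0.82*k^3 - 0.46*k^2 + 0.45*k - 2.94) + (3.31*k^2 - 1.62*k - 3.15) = 0.82*k^3 + 2.85*k^2 - 1.17*k - 6.09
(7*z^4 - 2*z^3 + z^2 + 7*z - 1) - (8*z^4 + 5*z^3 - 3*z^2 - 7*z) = -z^4 - 7*z^3 + 4*z^2 + 14*z - 1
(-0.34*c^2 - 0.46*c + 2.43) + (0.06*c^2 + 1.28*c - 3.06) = -0.28*c^2 + 0.82*c - 0.63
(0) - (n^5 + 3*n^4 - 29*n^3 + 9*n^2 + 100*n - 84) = -n^5 - 3*n^4 + 29*n^3 - 9*n^2 - 100*n + 84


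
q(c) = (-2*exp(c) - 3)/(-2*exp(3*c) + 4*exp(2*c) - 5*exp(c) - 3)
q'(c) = (-2*exp(c) - 3)*(6*exp(3*c) - 8*exp(2*c) + 5*exp(c))/(-2*exp(3*c) + 4*exp(2*c) - 5*exp(c) - 3)^2 - 2*exp(c)/(-2*exp(3*c) + 4*exp(2*c) - 5*exp(c) - 3)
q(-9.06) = 1.00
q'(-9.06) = -0.00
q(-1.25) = 0.86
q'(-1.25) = -0.05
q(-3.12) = 0.96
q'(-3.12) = -0.03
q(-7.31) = 1.00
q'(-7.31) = -0.00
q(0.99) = 0.32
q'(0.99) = -0.66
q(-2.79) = 0.95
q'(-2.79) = -0.04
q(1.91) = 0.04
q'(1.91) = -0.08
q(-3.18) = 0.96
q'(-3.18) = -0.03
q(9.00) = 0.00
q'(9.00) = 0.00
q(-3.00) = 0.96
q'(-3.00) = -0.04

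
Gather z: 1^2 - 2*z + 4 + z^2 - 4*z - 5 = z^2 - 6*z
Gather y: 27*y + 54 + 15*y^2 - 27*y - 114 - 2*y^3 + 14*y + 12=-2*y^3 + 15*y^2 + 14*y - 48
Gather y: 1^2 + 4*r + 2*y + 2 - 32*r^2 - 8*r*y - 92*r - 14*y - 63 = -32*r^2 - 88*r + y*(-8*r - 12) - 60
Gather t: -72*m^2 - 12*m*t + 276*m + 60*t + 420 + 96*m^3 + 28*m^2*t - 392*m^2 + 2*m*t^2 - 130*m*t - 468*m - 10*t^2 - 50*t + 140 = 96*m^3 - 464*m^2 - 192*m + t^2*(2*m - 10) + t*(28*m^2 - 142*m + 10) + 560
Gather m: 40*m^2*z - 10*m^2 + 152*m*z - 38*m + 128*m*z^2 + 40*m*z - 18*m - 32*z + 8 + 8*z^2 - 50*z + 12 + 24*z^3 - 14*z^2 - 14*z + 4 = m^2*(40*z - 10) + m*(128*z^2 + 192*z - 56) + 24*z^3 - 6*z^2 - 96*z + 24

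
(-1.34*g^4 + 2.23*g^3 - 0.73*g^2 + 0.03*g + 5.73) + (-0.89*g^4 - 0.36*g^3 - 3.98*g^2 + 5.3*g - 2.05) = -2.23*g^4 + 1.87*g^3 - 4.71*g^2 + 5.33*g + 3.68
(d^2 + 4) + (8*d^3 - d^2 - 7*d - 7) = 8*d^3 - 7*d - 3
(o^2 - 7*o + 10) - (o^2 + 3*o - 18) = 28 - 10*o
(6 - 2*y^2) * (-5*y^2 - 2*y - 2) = 10*y^4 + 4*y^3 - 26*y^2 - 12*y - 12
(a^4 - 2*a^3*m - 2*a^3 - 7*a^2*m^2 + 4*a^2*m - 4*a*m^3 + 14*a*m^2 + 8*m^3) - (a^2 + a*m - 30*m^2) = a^4 - 2*a^3*m - 2*a^3 - 7*a^2*m^2 + 4*a^2*m - a^2 - 4*a*m^3 + 14*a*m^2 - a*m + 8*m^3 + 30*m^2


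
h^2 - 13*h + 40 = (h - 8)*(h - 5)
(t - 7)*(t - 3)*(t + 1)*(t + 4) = t^4 - 5*t^3 - 25*t^2 + 65*t + 84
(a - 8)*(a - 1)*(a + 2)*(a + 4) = a^4 - 3*a^3 - 38*a^2 - 24*a + 64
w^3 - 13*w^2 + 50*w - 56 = (w - 7)*(w - 4)*(w - 2)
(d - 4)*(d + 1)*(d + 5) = d^3 + 2*d^2 - 19*d - 20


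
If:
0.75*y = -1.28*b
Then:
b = -0.5859375*y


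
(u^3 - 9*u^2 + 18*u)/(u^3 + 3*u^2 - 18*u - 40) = u*(u^2 - 9*u + 18)/(u^3 + 3*u^2 - 18*u - 40)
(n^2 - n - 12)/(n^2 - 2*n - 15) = (n - 4)/(n - 5)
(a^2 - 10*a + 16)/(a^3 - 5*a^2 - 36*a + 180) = (a^2 - 10*a + 16)/(a^3 - 5*a^2 - 36*a + 180)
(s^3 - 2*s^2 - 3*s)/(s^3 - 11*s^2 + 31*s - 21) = s*(s + 1)/(s^2 - 8*s + 7)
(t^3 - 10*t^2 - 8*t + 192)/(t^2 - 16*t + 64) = (t^2 - 2*t - 24)/(t - 8)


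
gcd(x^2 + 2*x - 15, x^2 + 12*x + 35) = x + 5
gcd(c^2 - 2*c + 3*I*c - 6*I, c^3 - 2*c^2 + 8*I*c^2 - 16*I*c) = c - 2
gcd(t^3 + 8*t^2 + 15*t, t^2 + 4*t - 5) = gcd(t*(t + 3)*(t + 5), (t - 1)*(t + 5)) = t + 5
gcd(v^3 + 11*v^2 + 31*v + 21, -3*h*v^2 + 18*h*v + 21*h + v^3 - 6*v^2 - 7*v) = v + 1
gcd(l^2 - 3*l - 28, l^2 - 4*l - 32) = l + 4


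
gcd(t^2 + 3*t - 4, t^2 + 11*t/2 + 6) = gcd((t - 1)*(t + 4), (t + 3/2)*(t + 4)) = t + 4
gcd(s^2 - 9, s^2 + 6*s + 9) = s + 3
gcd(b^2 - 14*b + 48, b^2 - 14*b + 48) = b^2 - 14*b + 48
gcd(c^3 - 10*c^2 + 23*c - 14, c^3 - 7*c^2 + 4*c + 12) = c - 2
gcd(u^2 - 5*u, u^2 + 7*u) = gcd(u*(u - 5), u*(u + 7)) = u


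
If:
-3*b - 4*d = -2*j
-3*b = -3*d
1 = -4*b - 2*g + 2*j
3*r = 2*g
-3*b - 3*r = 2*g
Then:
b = 2/9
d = 2/9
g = -1/6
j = 7/9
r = -1/9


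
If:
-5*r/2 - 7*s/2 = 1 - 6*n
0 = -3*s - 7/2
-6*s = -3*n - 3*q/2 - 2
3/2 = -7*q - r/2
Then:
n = -2393/768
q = 89/384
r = -1199/192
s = -7/6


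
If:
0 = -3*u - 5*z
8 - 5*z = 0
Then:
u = -8/3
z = 8/5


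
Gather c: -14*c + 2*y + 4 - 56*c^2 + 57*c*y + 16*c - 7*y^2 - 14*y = -56*c^2 + c*(57*y + 2) - 7*y^2 - 12*y + 4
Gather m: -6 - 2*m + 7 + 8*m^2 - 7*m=8*m^2 - 9*m + 1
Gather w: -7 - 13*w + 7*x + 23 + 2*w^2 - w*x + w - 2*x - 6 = 2*w^2 + w*(-x - 12) + 5*x + 10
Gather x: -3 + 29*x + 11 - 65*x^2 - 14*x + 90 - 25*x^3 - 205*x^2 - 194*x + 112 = -25*x^3 - 270*x^2 - 179*x + 210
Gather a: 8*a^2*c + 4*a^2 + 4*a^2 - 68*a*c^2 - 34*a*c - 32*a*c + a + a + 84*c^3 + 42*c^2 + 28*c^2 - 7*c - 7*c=a^2*(8*c + 8) + a*(-68*c^2 - 66*c + 2) + 84*c^3 + 70*c^2 - 14*c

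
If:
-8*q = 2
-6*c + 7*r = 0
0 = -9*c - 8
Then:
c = -8/9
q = -1/4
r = -16/21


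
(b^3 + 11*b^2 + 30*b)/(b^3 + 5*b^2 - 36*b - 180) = b/(b - 6)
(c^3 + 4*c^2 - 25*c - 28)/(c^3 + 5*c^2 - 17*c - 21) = (c - 4)/(c - 3)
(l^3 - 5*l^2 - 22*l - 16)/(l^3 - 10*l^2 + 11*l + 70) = (l^2 - 7*l - 8)/(l^2 - 12*l + 35)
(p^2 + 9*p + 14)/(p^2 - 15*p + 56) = (p^2 + 9*p + 14)/(p^2 - 15*p + 56)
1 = 1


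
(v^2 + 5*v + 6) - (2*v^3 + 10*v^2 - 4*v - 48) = -2*v^3 - 9*v^2 + 9*v + 54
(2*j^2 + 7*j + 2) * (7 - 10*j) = -20*j^3 - 56*j^2 + 29*j + 14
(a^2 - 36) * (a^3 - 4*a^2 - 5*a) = a^5 - 4*a^4 - 41*a^3 + 144*a^2 + 180*a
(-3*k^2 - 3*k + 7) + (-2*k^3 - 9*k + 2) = -2*k^3 - 3*k^2 - 12*k + 9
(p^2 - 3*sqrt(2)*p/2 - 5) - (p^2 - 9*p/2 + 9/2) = -3*sqrt(2)*p/2 + 9*p/2 - 19/2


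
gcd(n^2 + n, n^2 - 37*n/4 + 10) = 1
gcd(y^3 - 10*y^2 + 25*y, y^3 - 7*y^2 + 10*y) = y^2 - 5*y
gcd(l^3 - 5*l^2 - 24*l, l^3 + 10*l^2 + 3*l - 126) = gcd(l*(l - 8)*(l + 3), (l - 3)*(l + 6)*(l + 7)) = 1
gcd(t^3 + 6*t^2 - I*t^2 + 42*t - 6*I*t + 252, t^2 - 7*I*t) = t - 7*I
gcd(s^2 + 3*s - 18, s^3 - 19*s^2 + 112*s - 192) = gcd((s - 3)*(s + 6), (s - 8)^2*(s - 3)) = s - 3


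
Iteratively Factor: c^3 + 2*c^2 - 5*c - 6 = (c - 2)*(c^2 + 4*c + 3) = (c - 2)*(c + 3)*(c + 1)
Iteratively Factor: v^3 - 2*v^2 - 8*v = (v + 2)*(v^2 - 4*v) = v*(v + 2)*(v - 4)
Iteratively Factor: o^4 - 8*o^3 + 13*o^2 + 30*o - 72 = (o - 3)*(o^3 - 5*o^2 - 2*o + 24) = (o - 3)*(o + 2)*(o^2 - 7*o + 12) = (o - 3)^2*(o + 2)*(o - 4)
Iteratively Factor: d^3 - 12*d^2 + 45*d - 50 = (d - 5)*(d^2 - 7*d + 10) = (d - 5)*(d - 2)*(d - 5)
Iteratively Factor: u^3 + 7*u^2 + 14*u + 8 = (u + 1)*(u^2 + 6*u + 8) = (u + 1)*(u + 2)*(u + 4)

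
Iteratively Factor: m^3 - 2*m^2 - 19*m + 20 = (m - 1)*(m^2 - m - 20) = (m - 5)*(m - 1)*(m + 4)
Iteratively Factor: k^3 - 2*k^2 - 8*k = (k + 2)*(k^2 - 4*k) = (k - 4)*(k + 2)*(k)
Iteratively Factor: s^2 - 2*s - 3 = (s + 1)*(s - 3)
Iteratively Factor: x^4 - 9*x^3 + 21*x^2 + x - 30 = (x - 3)*(x^3 - 6*x^2 + 3*x + 10) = (x - 5)*(x - 3)*(x^2 - x - 2) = (x - 5)*(x - 3)*(x + 1)*(x - 2)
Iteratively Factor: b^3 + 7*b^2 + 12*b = (b)*(b^2 + 7*b + 12) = b*(b + 4)*(b + 3)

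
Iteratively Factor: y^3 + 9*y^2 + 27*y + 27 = (y + 3)*(y^2 + 6*y + 9) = (y + 3)^2*(y + 3)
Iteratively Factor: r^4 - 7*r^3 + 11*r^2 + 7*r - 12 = (r + 1)*(r^3 - 8*r^2 + 19*r - 12) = (r - 1)*(r + 1)*(r^2 - 7*r + 12) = (r - 4)*(r - 1)*(r + 1)*(r - 3)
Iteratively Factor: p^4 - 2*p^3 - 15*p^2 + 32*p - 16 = (p + 4)*(p^3 - 6*p^2 + 9*p - 4) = (p - 1)*(p + 4)*(p^2 - 5*p + 4) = (p - 1)^2*(p + 4)*(p - 4)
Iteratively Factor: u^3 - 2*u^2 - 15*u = (u - 5)*(u^2 + 3*u) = (u - 5)*(u + 3)*(u)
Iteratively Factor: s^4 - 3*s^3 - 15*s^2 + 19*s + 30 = (s + 3)*(s^3 - 6*s^2 + 3*s + 10) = (s + 1)*(s + 3)*(s^2 - 7*s + 10) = (s - 5)*(s + 1)*(s + 3)*(s - 2)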